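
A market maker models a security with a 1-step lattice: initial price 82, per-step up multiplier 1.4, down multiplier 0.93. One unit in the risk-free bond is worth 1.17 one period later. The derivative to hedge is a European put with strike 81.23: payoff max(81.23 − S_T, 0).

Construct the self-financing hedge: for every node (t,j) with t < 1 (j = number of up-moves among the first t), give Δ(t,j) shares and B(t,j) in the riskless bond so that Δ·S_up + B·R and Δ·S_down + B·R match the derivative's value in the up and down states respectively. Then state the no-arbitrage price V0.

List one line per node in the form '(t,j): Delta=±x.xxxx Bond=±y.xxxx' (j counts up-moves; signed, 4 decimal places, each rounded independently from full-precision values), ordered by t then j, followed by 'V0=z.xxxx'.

(0,0): Delta=-0.1290 Bond=12.6532
V0=2.0787

Risk-neutral probability p* = (R−d)/(u−d) = (1.17−0.93)/(1.4−0.93) = 0.5106.
Terminal payoffs: V(1,0)=4.9700, V(1,1)=0.0000
  t=0,j=0: stock 82.0000 → up 114.8000 (V=0.0000), down 76.2600 (V=4.9700). Price 2.0787; hedge Δ=-0.1290, bond B=12.6532.
The time-0 hedge costs 2.0787, which is the no-arbitrage price.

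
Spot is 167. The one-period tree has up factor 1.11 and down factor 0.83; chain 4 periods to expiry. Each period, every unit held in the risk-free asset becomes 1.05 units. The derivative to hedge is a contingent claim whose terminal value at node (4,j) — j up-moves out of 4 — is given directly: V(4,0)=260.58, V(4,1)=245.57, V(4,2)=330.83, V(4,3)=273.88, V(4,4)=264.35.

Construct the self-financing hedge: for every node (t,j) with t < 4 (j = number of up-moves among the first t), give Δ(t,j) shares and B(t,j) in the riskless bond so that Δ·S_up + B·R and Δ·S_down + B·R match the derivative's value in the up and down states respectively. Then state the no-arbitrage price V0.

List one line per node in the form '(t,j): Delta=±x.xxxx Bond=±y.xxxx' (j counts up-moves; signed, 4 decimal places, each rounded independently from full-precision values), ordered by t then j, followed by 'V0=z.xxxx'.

Under the risk-neutral measure, an up-move has probability p* = (R−d)/(u−d) = 0.7857 and values discount at R = 1.05.
Payoff layer (t=4): V(4,0)=260.5800, V(4,1)=245.5700, V(4,2)=330.8300, V(4,3)=273.8800, V(4,4)=264.3500
Node (3,0) S=95.4884: V=(p*·245.5700+(1−p*)·260.5800)/1.05=236.9395; Δ=(245.5700−260.5800)/(105.9922−79.2554)=-0.5614; B=V−Δ·S=290.5466
Node (3,1) S=127.7014: V=(p*·330.8300+(1−p*)·245.5700)/1.05=297.6762; Δ=(330.8300−245.5700)/(141.7485−105.9922)=2.3845; B=V−Δ·S=-6.8238
Node (3,2) S=170.7814: V=(p*·273.8800+(1−p*)·330.8300)/1.05=272.4605; Δ=(273.8800−330.8300)/(189.5673−141.7485)=-1.1910; B=V−Δ·S=475.8534
Node (3,3) S=228.3944: V=(p*·264.3500+(1−p*)·273.8800)/1.05=253.7068; Δ=(264.3500−273.8800)/(253.5178−189.5673)=-0.1490; B=V−Δ·S=287.7425
Node (2,0) S=115.0463: V=(p*·297.6762+(1−p*)·236.9395)/1.05=271.1059; Δ=(297.6762−236.9395)/(127.7014−95.4884)=1.8855; B=V−Δ·S=54.1890
Node (2,1) S=153.8571: V=(p*·272.4605+(1−p*)·297.6762)/1.05=264.6323; Δ=(272.4605−297.6762)/(170.7814−127.7014)=-0.5853; B=V−Δ·S=354.6882
Node (2,2) S=205.7607: V=(p*·253.7068+(1−p*)·272.4605)/1.05=245.4528; Δ=(253.7068−272.4605)/(228.3944−170.7814)=-0.3255; B=V−Δ·S=312.4305
Node (1,0) S=138.6100: V=(p*·264.6323+(1−p*)·271.1059)/1.05=253.3519; Δ=(264.6323−271.1059)/(153.8571−115.0463)=-0.1668; B=V−Δ·S=276.4719
Node (1,1) S=185.3700: V=(p*·245.4528+(1−p*)·264.6323)/1.05=237.6788; Δ=(245.4528−264.6323)/(205.7607−153.8571)=-0.3695; B=V−Δ·S=306.1768
Node (0,0) S=167.0000: V=(p*·237.6788+(1−p*)·253.3519)/1.05=229.5593; Δ=(237.6788−253.3519)/(185.3700−138.6100)=-0.3352; B=V−Δ·S=285.5348
Root portfolio cost Δ·167+B reproduces V0=229.5593.

(0,0): Delta=-0.3352 Bond=285.5348
(1,0): Delta=-0.1668 Bond=276.4719
(1,1): Delta=-0.3695 Bond=306.1768
(2,0): Delta=1.8855 Bond=54.1890
(2,1): Delta=-0.5853 Bond=354.6882
(2,2): Delta=-0.3255 Bond=312.4305
(3,0): Delta=-0.5614 Bond=290.5466
(3,1): Delta=2.3845 Bond=-6.8238
(3,2): Delta=-1.1910 Bond=475.8534
(3,3): Delta=-0.1490 Bond=287.7425
V0=229.5593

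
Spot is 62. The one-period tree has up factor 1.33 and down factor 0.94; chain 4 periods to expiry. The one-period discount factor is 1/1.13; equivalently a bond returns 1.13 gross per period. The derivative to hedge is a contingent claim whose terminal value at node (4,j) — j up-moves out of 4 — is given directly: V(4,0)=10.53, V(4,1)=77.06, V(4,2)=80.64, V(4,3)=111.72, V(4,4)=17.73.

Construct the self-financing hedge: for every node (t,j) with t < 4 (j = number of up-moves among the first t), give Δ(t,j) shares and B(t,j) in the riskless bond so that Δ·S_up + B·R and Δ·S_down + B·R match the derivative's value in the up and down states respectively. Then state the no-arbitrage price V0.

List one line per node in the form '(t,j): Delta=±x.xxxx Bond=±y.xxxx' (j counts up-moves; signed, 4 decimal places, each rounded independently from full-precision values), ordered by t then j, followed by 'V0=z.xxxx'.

Risk-neutral probability p* = (R−d)/(u−d) = (1.13−0.94)/(1.33−0.94) = 0.4872.
Terminal payoffs: V(4,0)=10.5300, V(4,1)=77.0600, V(4,2)=80.6400, V(4,3)=111.7200, V(4,4)=17.7300
  t=3,j=0: stock 51.4962 → up 68.4900 (V=77.0600), down 48.4064 (V=10.5300). Price 38.0018; hedge Δ=3.3127, bond B=-132.5879.
  t=3,j=1: stock 72.8617 → up 96.9060 (V=80.6400), down 68.4900 (V=77.0600). Price 69.7381; hedge Δ=0.1260, bond B=60.5587.
  t=3,j=2: stock 103.0915 → up 137.1117 (V=111.7200), down 96.9060 (V=80.6400). Price 84.7624; hedge Δ=0.7730, bond B=5.0701.
  t=3,j=3: stock 145.8635 → up 193.9984 (V=17.7300), down 137.1117 (V=111.7200). Price 58.3451; hedge Δ=-1.6522, bond B=299.3451.
  t=2,j=0: stock 54.7832 → up 72.8617 (V=69.7381), down 51.4962 (V=38.0018). Price 47.3125; hedge Δ=1.4854, bond B=-34.0627.
  t=2,j=1: stock 77.5124 → up 103.0915 (V=84.7624), down 72.8617 (V=69.7381). Price 68.1926; hedge Δ=0.4970, bond B=29.6688.
  t=2,j=2: stock 109.6718 → up 145.8635 (V=58.3451), down 103.0915 (V=84.7624). Price 63.6216; hedge Δ=-0.6176, bond B=131.3583.
  t=1,j=0: stock 58.2800 → up 77.5124 (V=68.1926), down 54.7832 (V=47.3125). Price 50.8716; hedge Δ=0.9186, bond B=-2.6673.
  t=1,j=1: stock 82.4600 → up 109.6718 (V=63.6216), down 77.5124 (V=68.1926). Price 58.3768; hedge Δ=-0.1421, bond B=70.0972.
  t=0,j=0: stock 62.0000 → up 82.4600 (V=58.3768), down 58.2800 (V=50.8716). Price 48.2548; hedge Δ=0.3104, bond B=29.0107.
Root portfolio cost Δ·62+B reproduces V0=48.2548.

(0,0): Delta=0.3104 Bond=29.0107
(1,0): Delta=0.9186 Bond=-2.6673
(1,1): Delta=-0.1421 Bond=70.0972
(2,0): Delta=1.4854 Bond=-34.0627
(2,1): Delta=0.4970 Bond=29.6688
(2,2): Delta=-0.6176 Bond=131.3583
(3,0): Delta=3.3127 Bond=-132.5879
(3,1): Delta=0.1260 Bond=60.5587
(3,2): Delta=0.7730 Bond=5.0701
(3,3): Delta=-1.6522 Bond=299.3451
V0=48.2548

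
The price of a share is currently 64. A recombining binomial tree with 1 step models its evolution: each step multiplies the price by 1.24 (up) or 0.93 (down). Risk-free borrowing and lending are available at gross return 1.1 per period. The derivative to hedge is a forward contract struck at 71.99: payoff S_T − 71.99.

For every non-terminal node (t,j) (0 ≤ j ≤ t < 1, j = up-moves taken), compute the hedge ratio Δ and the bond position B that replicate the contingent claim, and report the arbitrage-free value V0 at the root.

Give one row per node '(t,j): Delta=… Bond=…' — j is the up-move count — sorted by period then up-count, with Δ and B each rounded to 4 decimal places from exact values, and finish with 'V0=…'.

The replicating-portfolio and risk-neutral prices coincide; use p* = (1.1−0.93)/(1.24−0.93) = 0.5484 for the latter.
Terminal payoffs: V(1,0)=-12.4700, V(1,1)=7.3700
  t=0,j=0: stock 64.0000 → up 79.3600 (V=7.3700), down 59.5200 (V=-12.4700). Price -1.4455; hedge Δ=1.0000, bond B=-65.4455.
The time-0 hedge costs -1.4455, which is the no-arbitrage price.

(0,0): Delta=1.0000 Bond=-65.4455
V0=-1.4455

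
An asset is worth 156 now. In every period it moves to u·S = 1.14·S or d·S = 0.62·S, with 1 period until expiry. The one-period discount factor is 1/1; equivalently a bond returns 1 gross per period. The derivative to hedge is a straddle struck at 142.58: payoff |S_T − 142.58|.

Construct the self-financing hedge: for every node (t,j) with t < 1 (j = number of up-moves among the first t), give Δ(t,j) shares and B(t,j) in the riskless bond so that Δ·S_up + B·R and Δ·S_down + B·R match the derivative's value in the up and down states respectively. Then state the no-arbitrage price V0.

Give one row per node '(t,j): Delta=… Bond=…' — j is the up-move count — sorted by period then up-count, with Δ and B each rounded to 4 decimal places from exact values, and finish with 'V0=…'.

(0,0): Delta=-0.1307 Bond=58.4985
V0=38.1138

Since d<R<u, set p* = (R−d)/(u−d) = 0.7308; price each node as the discounted p*-expectation of its children.
At expiry t=1: V(1,0)=45.8600, V(1,1)=35.2600
  t=0,j=0: stock 156.0000 → up 177.8400 (V=35.2600), down 96.7200 (V=45.8600). Price 38.1138; hedge Δ=-0.1307, bond B=58.4985.
Self-financing check: at every node Δ·S+B equals the discounted successor values.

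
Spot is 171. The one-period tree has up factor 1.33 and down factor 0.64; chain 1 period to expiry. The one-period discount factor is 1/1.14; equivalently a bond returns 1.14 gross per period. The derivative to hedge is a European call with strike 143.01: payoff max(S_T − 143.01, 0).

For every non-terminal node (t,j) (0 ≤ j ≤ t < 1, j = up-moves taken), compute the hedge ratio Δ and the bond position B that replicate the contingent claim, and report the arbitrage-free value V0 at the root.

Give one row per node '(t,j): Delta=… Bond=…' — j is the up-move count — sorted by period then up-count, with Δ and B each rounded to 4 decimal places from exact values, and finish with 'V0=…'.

Under the risk-neutral measure, an up-move has probability p* = (R−d)/(u−d) = 0.7246 and values discount at R = 1.14.
Terminal payoffs: V(1,0)=0.0000, V(1,1)=84.4200
  t=0,j=0: stock 171.0000 → up 227.4300 (V=84.4200), down 109.4400 (V=0.0000). Price 53.6613; hedge Δ=0.7155, bond B=-68.6865.
Check: Δ(0,0)·S0 + B(0,0) = 53.6613 = V0.

(0,0): Delta=0.7155 Bond=-68.6865
V0=53.6613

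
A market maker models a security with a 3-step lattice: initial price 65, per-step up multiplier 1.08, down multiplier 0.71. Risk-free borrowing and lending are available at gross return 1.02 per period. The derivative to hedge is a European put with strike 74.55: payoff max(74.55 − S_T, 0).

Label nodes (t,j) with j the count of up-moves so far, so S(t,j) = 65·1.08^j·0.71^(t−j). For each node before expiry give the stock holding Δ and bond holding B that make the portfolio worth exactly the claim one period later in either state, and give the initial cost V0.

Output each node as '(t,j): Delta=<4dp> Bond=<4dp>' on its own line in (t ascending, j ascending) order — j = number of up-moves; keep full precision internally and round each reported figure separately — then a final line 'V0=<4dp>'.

(0,0): Delta=-0.7943 Bond=60.9443
(1,0): Delta=-1.0000 Bond=71.6551
(1,1): Delta=-0.7682 Bond=60.3260
(2,0): Delta=-1.0000 Bond=73.0882
(2,1): Delta=-1.0000 Bond=73.0882
(2,2): Delta=-0.7387 Bond=59.2959
V0=9.3132

Risk-neutral probability p* = (R−d)/(u−d) = (1.02−0.71)/(1.08−0.71) = 0.8378.
Payoff layer (t=3): V(3,0)=51.2858, V(3,1)=39.1622, V(3,2)=20.7206, V(3,3)=0.0000
Node (2,0) S=32.7665: V=(p*·39.1622+(1−p*)·51.2858)/1.02=40.3217; Δ=(39.1622−51.2858)/(35.3878−23.2642)=-1.0000; B=V−Δ·S=73.0882
Node (2,1) S=49.8420: V=(p*·20.7206+(1−p*)·39.1622)/1.02=23.2462; Δ=(20.7206−39.1622)/(53.8294−35.3878)=-1.0000; B=V−Δ·S=73.0882
Node (2,2) S=75.8160: V=(p*·0.0000+(1−p*)·20.7206)/1.02=3.2942; Δ=(0.0000−20.7206)/(81.8813−53.8294)=-0.7387; B=V−Δ·S=59.2959
Node (1,0) S=46.1500: V=(p*·23.2462+(1−p*)·40.3217)/1.02=25.5051; Δ=(23.2462−40.3217)/(49.8420−32.7665)=-1.0000; B=V−Δ·S=71.6551
Node (1,1) S=70.2000: V=(p*·3.2942+(1−p*)·23.2462)/1.02=6.4016; Δ=(3.2942−23.2462)/(75.8160−49.8420)=-0.7682; B=V−Δ·S=60.3260
Node (0,0) S=65.0000: V=(p*·6.4016+(1−p*)·25.5051)/1.02=9.3132; Δ=(6.4016−25.5051)/(70.2000−46.1500)=-0.7943; B=V−Δ·S=60.9443
The time-0 hedge costs 9.3132, which is the no-arbitrage price.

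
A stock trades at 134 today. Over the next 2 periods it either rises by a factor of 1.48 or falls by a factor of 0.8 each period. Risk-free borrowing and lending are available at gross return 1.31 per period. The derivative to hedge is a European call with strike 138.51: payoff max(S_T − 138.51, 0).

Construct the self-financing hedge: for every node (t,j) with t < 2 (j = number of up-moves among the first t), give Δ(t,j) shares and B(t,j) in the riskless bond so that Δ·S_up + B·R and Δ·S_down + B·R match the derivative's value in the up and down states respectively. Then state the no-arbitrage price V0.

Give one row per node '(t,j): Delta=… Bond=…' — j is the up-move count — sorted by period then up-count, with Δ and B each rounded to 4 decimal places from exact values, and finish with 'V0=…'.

No-arbitrage ⇒ martingale measure with p* = (R−d)/(u−d) = 0.7500.
Payoff layer (t=2): V(2,0)=0.0000, V(2,1)=20.1460, V(2,2)=155.0036
  t=1,j=0: stock 107.2000 → up 158.6560 (V=20.1460), down 85.7600 (V=0.0000). Price 11.5340; hedge Δ=0.2764, bond B=-18.0925.
  t=1,j=1: stock 198.3200 → up 293.5136 (V=155.0036), down 158.6560 (V=20.1460). Price 92.5872; hedge Δ=1.0000, bond B=-105.7328.
  t=0,j=0: stock 134.0000 → up 198.3200 (V=92.5872), down 107.2000 (V=11.5340). Price 55.2091; hedge Δ=0.8895, bond B=-63.9868.
The time-0 hedge costs 55.2091, which is the no-arbitrage price.

(0,0): Delta=0.8895 Bond=-63.9868
(1,0): Delta=0.2764 Bond=-18.0925
(1,1): Delta=1.0000 Bond=-105.7328
V0=55.2091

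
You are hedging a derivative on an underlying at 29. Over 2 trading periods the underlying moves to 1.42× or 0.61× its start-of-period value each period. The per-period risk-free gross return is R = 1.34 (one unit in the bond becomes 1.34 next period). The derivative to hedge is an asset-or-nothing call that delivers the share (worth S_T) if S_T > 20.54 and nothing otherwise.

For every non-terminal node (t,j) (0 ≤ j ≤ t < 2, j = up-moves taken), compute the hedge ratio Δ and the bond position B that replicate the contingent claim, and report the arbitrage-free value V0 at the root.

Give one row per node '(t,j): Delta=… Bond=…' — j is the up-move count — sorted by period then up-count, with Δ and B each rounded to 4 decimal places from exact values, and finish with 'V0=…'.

The replicating-portfolio and risk-neutral prices coincide; use p* = (1.34−0.61)/(1.42−0.61) = 0.9012 for the latter.
Payoff layer (t=2): V(2,0)=0.0000, V(2,1)=25.1198, V(2,2)=58.4756
Node (1,0) S=17.6900: V=(p*·25.1198+(1−p*)·0.0000)/1.34=16.8947; Δ=(25.1198−0.0000)/(25.1198−10.7909)=1.7531; B=V−Δ·S=-14.1174
Node (1,1) S=41.1800: V=(p*·58.4756+(1−p*)·25.1198)/1.34=41.1800; Δ=(58.4756−25.1198)/(58.4756−25.1198)=1.0000; B=V−Δ·S=0.0000
Node (0,0) S=29.0000: V=(p*·41.1800+(1−p*)·16.8947)/1.34=28.9414; Δ=(41.1800−16.8947)/(41.1800−17.6900)=1.0339; B=V−Δ·S=-1.0405
Self-financing check: at every node Δ·S+B equals the discounted successor values.

(0,0): Delta=1.0339 Bond=-1.0405
(1,0): Delta=1.7531 Bond=-14.1174
(1,1): Delta=1.0000 Bond=0.0000
V0=28.9414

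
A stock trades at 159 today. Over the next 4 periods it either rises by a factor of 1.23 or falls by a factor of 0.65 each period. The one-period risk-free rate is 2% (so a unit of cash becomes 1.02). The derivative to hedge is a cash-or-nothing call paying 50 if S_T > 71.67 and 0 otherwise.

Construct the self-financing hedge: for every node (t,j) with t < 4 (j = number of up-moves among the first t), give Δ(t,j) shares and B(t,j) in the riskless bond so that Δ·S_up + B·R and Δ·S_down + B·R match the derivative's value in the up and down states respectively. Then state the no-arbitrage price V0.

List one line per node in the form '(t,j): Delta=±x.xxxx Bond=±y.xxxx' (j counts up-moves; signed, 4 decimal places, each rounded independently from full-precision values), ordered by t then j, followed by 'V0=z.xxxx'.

No-arbitrage ⇒ martingale measure with p* = (R−d)/(u−d) = 0.6379.
Terminal values V(4,·): V(4,0)=0.0000, V(4,1)=0.0000, V(4,2)=50.0000, V(4,3)=50.0000, V(4,4)=50.0000
Node (3,0) S=43.6654: V=(p*·0.0000+(1−p*)·0.0000)/1.02=0.0000; Δ=(0.0000−0.0000)/(53.7084−28.3825)=0.0000; B=V−Δ·S=0.0000
Node (3,1) S=82.6283: V=(p*·50.0000+(1−p*)·0.0000)/1.02=31.2711; Δ=(50.0000−0.0000)/(101.6328−53.7084)=1.0433; B=V−Δ·S=-54.9358
Node (3,2) S=156.3582: V=(p*·50.0000+(1−p*)·50.0000)/1.02=49.0196; Δ=(50.0000−50.0000)/(192.3206−101.6328)=0.0000; B=V−Δ·S=49.0196
Node (3,3) S=295.8779: V=(p*·50.0000+(1−p*)·50.0000)/1.02=49.0196; Δ=(50.0000−50.0000)/(363.9298−192.3206)=0.0000; B=V−Δ·S=49.0196
Node (2,0) S=67.1775: V=(p*·31.2711+(1−p*)·0.0000)/1.02=19.5577; Δ=(31.2711−0.0000)/(82.6283−43.6654)=0.8026; B=V−Δ·S=-34.3581
Node (2,1) S=127.1205: V=(p*·49.0196+(1−p*)·31.2711)/1.02=41.7583; Δ=(49.0196−31.2711)/(156.3582−82.6283)=0.2407; B=V−Δ·S=11.1574
Node (2,2) S=240.5511: V=(p*·49.0196+(1−p*)·49.0196)/1.02=48.0584; Δ=(49.0196−49.0196)/(295.8779−156.3582)=0.0000; B=V−Δ·S=48.0584
Node (1,0) S=103.3500: V=(p*·41.7583+(1−p*)·19.5577)/1.02=33.0589; Δ=(41.7583−19.5577)/(127.1205−67.1775)=0.3704; B=V−Δ·S=-5.2180
Node (1,1) S=195.5700: V=(p*·48.0584+(1−p*)·41.7583)/1.02=44.8797; Δ=(48.0584−41.7583)/(240.5511−127.1205)=0.0555; B=V−Δ·S=34.0174
Node (0,0) S=159.0000: V=(p*·44.8797+(1−p*)·33.0589)/1.02=39.8037; Δ=(44.8797−33.0589)/(195.5700−103.3500)=0.1282; B=V−Δ·S=19.4230
Each (Δ,B) replicates both successor values, so the strategy is self-financing and V0 is arbitrage-free.

(0,0): Delta=0.1282 Bond=19.4230
(1,0): Delta=0.3704 Bond=-5.2180
(1,1): Delta=0.0555 Bond=34.0174
(2,0): Delta=0.8026 Bond=-34.3581
(2,1): Delta=0.2407 Bond=11.1574
(2,2): Delta=0.0000 Bond=48.0584
(3,0): Delta=0.0000 Bond=0.0000
(3,1): Delta=1.0433 Bond=-54.9358
(3,2): Delta=0.0000 Bond=49.0196
(3,3): Delta=0.0000 Bond=49.0196
V0=39.8037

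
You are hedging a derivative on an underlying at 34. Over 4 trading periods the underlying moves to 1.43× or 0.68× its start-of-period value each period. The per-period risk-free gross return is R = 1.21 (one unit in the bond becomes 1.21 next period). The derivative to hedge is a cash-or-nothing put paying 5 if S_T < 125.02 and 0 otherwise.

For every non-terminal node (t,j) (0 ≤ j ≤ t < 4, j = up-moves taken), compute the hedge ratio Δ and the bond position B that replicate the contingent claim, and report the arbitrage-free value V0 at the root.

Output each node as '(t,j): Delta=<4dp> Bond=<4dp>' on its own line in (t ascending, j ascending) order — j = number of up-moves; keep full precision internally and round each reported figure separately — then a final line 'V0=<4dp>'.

Since d<R<u, set p* = (R−d)/(u−d) = 0.7067; price each node as the discounted p*-expectation of its children.
At expiry t=4: V(4,0)=5.0000, V(4,1)=5.0000, V(4,2)=5.0000, V(4,3)=5.0000, V(4,4)=0.0000
Node (3,0) S=10.6907: V=(p*·5.0000+(1−p*)·5.0000)/1.21=4.1322; Δ=(5.0000−5.0000)/(15.2877−7.2697)=0.0000; B=V−Δ·S=4.1322
Node (3,1) S=22.4819: V=(p*·5.0000+(1−p*)·5.0000)/1.21=4.1322; Δ=(5.0000−5.0000)/(32.1491−15.2877)=0.0000; B=V−Δ·S=4.1322
Node (3,2) S=47.2781: V=(p*·5.0000+(1−p*)·5.0000)/1.21=4.1322; Δ=(5.0000−5.0000)/(67.6077−32.1491)=0.0000; B=V−Δ·S=4.1322
Node (3,3) S=99.4230: V=(p*·0.0000+(1−p*)·5.0000)/1.21=1.2121; Δ=(0.0000−5.0000)/(142.1749−67.6077)=-0.0671; B=V−Δ·S=7.8788
Node (2,0) S=15.7216: V=(p*·4.1322+(1−p*)·4.1322)/1.21=3.4151; Δ=(4.1322−4.1322)/(22.4819−10.6907)=0.0000; B=V−Δ·S=3.4151
Node (2,1) S=33.0616: V=(p*·4.1322+(1−p*)·4.1322)/1.21=3.4151; Δ=(4.1322−4.1322)/(47.2781−22.4819)=0.0000; B=V−Δ·S=3.4151
Node (2,2) S=69.5266: V=(p*·1.2121+(1−p*)·4.1322)/1.21=1.7097; Δ=(1.2121−4.1322)/(99.4230−47.2781)=-0.0560; B=V−Δ·S=5.6031
Node (1,0) S=23.1200: V=(p*·3.4151+(1−p*)·3.4151)/1.21=2.8224; Δ=(3.4151−3.4151)/(33.0616−15.7216)=0.0000; B=V−Δ·S=2.8224
Node (1,1) S=48.6200: V=(p*·1.7097+(1−p*)·3.4151)/1.21=1.8264; Δ=(1.7097−3.4151)/(69.5266−33.0616)=-0.0468; B=V−Δ·S=4.1003
Node (0,0) S=34.0000: V=(p*·1.8264+(1−p*)·2.8224)/1.21=1.7509; Δ=(1.8264−2.8224)/(48.6200−23.1200)=-0.0391; B=V−Δ·S=3.0788
Each (Δ,B) replicates both successor values, so the strategy is self-financing and V0 is arbitrage-free.

(0,0): Delta=-0.0391 Bond=3.0788
(1,0): Delta=0.0000 Bond=2.8224
(1,1): Delta=-0.0468 Bond=4.1003
(2,0): Delta=0.0000 Bond=3.4151
(2,1): Delta=0.0000 Bond=3.4151
(2,2): Delta=-0.0560 Bond=5.6031
(3,0): Delta=0.0000 Bond=4.1322
(3,1): Delta=0.0000 Bond=4.1322
(3,2): Delta=0.0000 Bond=4.1322
(3,3): Delta=-0.0671 Bond=7.8788
V0=1.7509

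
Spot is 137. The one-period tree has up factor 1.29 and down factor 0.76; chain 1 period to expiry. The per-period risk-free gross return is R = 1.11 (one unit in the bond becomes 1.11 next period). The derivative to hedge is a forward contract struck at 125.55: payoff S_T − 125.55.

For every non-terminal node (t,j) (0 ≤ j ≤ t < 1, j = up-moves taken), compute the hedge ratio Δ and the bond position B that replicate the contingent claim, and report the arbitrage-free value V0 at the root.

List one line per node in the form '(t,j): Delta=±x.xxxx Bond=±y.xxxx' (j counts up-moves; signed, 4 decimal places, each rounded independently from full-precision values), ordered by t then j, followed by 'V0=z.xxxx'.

(0,0): Delta=1.0000 Bond=-113.1081
V0=23.8919

No-arbitrage ⇒ martingale measure with p* = (R−d)/(u−d) = 0.6604.
Payoff layer (t=1): V(1,0)=-21.4300, V(1,1)=51.1800
Node (0,0) S=137.0000: V=(p*·51.1800+(1−p*)·-21.4300)/1.11=23.8919; Δ=(51.1800−-21.4300)/(176.7300−104.1200)=1.0000; B=V−Δ·S=-113.1081
The time-0 hedge costs 23.8919, which is the no-arbitrage price.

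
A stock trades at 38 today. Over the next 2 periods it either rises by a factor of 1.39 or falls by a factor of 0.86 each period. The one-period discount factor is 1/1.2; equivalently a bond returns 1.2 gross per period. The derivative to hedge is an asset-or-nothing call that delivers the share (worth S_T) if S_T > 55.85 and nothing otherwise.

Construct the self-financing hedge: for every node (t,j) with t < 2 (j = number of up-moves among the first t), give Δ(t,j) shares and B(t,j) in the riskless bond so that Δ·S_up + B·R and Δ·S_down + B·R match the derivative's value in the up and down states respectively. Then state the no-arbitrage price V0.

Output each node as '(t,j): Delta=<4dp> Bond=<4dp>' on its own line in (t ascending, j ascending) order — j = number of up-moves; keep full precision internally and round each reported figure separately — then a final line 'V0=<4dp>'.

(0,0): Delta=1.9488 Bond=-53.0733
(1,0): Delta=0.0000 Bond=0.0000
(1,1): Delta=2.6226 Bond=-99.2783
V0=20.9825

The replicating-portfolio and risk-neutral prices coincide; use p* = (1.2−0.86)/(1.39−0.86) = 0.6415 for the latter.
Terminal values V(2,·): V(2,0)=0.0000, V(2,1)=0.0000, V(2,2)=73.4198
Node (1,0) S=32.6800: V=(p*·0.0000+(1−p*)·0.0000)/1.2=0.0000; Δ=(0.0000−0.0000)/(45.4252−28.1048)=0.0000; B=V−Δ·S=0.0000
Node (1,1) S=52.8200: V=(p*·73.4198+(1−p*)·0.0000)/1.2=39.2496; Δ=(73.4198−0.0000)/(73.4198−45.4252)=2.6226; B=V−Δ·S=-99.2783
Node (0,0) S=38.0000: V=(p*·39.2496+(1−p*)·0.0000)/1.2=20.9825; Δ=(39.2496−0.0000)/(52.8200−32.6800)=1.9488; B=V−Δ·S=-53.0733
Each (Δ,B) replicates both successor values, so the strategy is self-financing and V0 is arbitrage-free.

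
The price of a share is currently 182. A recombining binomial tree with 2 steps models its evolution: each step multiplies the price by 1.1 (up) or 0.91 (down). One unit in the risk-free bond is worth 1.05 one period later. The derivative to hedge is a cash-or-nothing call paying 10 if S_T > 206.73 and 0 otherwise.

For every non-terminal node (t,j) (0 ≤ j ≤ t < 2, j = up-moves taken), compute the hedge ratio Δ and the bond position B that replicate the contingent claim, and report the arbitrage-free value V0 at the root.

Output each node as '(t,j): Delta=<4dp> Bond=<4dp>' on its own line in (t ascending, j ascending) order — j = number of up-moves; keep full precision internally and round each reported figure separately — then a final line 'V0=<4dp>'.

(0,0): Delta=0.2029 Bond=-32.0098
(1,0): Delta=0.0000 Bond=0.0000
(1,1): Delta=0.2629 Bond=-45.6140
V0=4.9246

Under the risk-neutral measure, an up-move has probability p* = (R−d)/(u−d) = 0.7368 and values discount at R = 1.05.
At expiry t=2: V(2,0)=0.0000, V(2,1)=0.0000, V(2,2)=10.0000
  t=1,j=0: stock 165.6200 → up 182.1820 (V=0.0000), down 150.7142 (V=0.0000). Price 0.0000; hedge Δ=0.0000, bond B=0.0000.
  t=1,j=1: stock 200.2000 → up 220.2200 (V=10.0000), down 182.1820 (V=0.0000). Price 7.0175; hedge Δ=0.2629, bond B=-45.6140.
  t=0,j=0: stock 182.0000 → up 200.2000 (V=7.0175), down 165.6200 (V=0.0000). Price 4.9246; hedge Δ=0.2029, bond B=-32.0098.
Each (Δ,B) replicates both successor values, so the strategy is self-financing and V0 is arbitrage-free.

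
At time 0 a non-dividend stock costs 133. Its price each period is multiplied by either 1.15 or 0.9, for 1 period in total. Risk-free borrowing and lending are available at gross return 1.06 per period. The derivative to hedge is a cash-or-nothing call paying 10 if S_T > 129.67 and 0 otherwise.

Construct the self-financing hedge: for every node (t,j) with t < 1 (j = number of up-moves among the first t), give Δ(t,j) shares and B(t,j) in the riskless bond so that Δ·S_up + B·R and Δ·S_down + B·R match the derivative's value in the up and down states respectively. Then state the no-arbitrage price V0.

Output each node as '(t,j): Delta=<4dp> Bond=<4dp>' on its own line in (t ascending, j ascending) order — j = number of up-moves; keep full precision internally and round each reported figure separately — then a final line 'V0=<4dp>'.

(0,0): Delta=0.3008 Bond=-33.9623
V0=6.0377

No-arbitrage ⇒ martingale measure with p* = (R−d)/(u−d) = 0.6400.
Payoff layer (t=1): V(1,0)=0.0000, V(1,1)=10.0000
(0,0): S=133.0000. Δ = (V_up−V_dn)/(S_up−S_dn) = (10.0000−0.0000)/(152.9500−119.7000) = 0.3008. V = [p*·10.0000 + (1−p*)·0.0000]/1.06 = 6.0377. B = V − Δ·S = -33.9623.
Root portfolio cost Δ·133+B reproduces V0=6.0377.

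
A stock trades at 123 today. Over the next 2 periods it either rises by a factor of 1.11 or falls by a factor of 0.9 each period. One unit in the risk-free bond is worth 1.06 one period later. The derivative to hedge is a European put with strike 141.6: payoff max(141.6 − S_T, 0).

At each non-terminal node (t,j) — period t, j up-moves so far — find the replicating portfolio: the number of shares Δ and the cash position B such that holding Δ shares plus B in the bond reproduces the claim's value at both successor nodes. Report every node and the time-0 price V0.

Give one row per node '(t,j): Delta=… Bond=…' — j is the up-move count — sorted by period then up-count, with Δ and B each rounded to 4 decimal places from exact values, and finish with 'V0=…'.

(0,0): Delta=-0.7232 Bond=97.1126
(1,0): Delta=-1.0000 Bond=133.5849
(1,1): Delta=-0.6530 Bond=93.3627
V0=8.1632

Since d<R<u, set p* = (R−d)/(u−d) = 0.7619; price each node as the discounted p*-expectation of its children.
Terminal payoffs: V(2,0)=41.9700, V(2,1)=18.7230, V(2,2)=0.0000
  t=1,j=0: stock 110.7000 → up 122.8770 (V=18.7230), down 99.6300 (V=41.9700). Price 22.8849; hedge Δ=-1.0000, bond B=133.5849.
  t=1,j=1: stock 136.5300 → up 151.5483 (V=0.0000), down 122.8770 (V=18.7230). Price 4.2055; hedge Δ=-0.6530, bond B=93.3627.
  t=0,j=0: stock 123.0000 → up 136.5300 (V=4.2055), down 110.7000 (V=22.8849). Price 8.1632; hedge Δ=-0.7232, bond B=97.1126.
Each (Δ,B) replicates both successor values, so the strategy is self-financing and V0 is arbitrage-free.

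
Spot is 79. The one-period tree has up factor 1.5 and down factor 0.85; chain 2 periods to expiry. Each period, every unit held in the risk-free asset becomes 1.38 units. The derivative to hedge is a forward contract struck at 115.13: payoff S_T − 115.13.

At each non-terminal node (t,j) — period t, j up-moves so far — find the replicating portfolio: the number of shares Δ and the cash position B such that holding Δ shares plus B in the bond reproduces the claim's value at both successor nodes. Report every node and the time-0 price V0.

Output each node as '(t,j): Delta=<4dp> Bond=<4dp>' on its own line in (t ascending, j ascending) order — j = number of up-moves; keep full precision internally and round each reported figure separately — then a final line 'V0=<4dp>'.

Since d<R<u, set p* = (R−d)/(u−d) = 0.8154; price each node as the discounted p*-expectation of its children.
Payoff layer (t=2): V(2,0)=-58.0525, V(2,1)=-14.4050, V(2,2)=62.6200
Node (1,0) S=67.1500: V=(p*·-14.4050+(1−p*)·-58.0525)/1.38=-16.2775; Δ=(-14.4050−-58.0525)/(100.7250−57.0775)=1.0000; B=V−Δ·S=-83.4275
Node (1,1) S=118.5000: V=(p*·62.6200+(1−p*)·-14.4050)/1.38=35.0725; Δ=(62.6200−-14.4050)/(177.7500−100.7250)=1.0000; B=V−Δ·S=-83.4275
Node (0,0) S=79.0000: V=(p*·35.0725+(1−p*)·-16.2775)/1.38=18.5453; Δ=(35.0725−-16.2775)/(118.5000−67.1500)=1.0000; B=V−Δ·S=-60.4547
Root portfolio cost Δ·79+B reproduces V0=18.5453.

(0,0): Delta=1.0000 Bond=-60.4547
(1,0): Delta=1.0000 Bond=-83.4275
(1,1): Delta=1.0000 Bond=-83.4275
V0=18.5453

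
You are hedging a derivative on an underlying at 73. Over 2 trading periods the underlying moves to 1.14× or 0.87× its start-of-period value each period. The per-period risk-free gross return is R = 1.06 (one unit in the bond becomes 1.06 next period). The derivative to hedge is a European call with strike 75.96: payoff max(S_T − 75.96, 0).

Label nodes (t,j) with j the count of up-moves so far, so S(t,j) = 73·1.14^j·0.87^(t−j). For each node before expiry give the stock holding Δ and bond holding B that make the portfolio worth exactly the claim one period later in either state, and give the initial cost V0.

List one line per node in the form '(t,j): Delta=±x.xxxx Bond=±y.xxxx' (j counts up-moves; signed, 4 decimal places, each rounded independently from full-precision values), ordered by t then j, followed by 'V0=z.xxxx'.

Since d<R<u, set p* = (R−d)/(u−d) = 0.7037; price each node as the discounted p*-expectation of its children.
Terminal payoffs: V(2,0)=0.0000, V(2,1)=0.0000, V(2,2)=18.9108
(1,0): S=63.5100. Δ = (V_up−V_dn)/(S_up−S_dn) = (0.0000−0.0000)/(72.4014−55.2537) = 0.0000. V = [p*·0.0000 + (1−p*)·0.0000]/1.06 = 0.0000. B = V − Δ·S = 0.0000.
(1,1): S=83.2200. Δ = (V_up−V_dn)/(S_up−S_dn) = (18.9108−0.0000)/(94.8708−72.4014) = 0.8416. V = [p*·18.9108 + (1−p*)·0.0000]/1.06 = 12.5543. B = V − Δ·S = -57.4857.
(0,0): S=73.0000. Δ = (V_up−V_dn)/(S_up−S_dn) = (12.5543−0.0000)/(83.2200−63.5100) = 0.6370. V = [p*·12.5543 + (1−p*)·0.0000]/1.06 = 8.3345. B = V − Δ·S = -38.1631.
Each (Δ,B) replicates both successor values, so the strategy is self-financing and V0 is arbitrage-free.

(0,0): Delta=0.6370 Bond=-38.1631
(1,0): Delta=0.0000 Bond=0.0000
(1,1): Delta=0.8416 Bond=-57.4857
V0=8.3345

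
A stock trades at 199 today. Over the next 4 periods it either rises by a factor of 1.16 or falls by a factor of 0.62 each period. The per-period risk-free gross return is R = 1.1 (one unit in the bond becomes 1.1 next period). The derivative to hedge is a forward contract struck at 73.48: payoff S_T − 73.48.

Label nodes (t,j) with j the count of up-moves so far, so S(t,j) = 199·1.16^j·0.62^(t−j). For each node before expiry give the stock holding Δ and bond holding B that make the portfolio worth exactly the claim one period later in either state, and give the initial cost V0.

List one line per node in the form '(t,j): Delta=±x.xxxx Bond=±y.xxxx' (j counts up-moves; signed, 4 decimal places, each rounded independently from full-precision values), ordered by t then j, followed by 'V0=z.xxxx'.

(0,0): Delta=1.0000 Bond=-50.1878
(1,0): Delta=1.0000 Bond=-55.2066
(1,1): Delta=1.0000 Bond=-55.2066
(2,0): Delta=1.0000 Bond=-60.7273
(2,1): Delta=1.0000 Bond=-60.7273
(2,2): Delta=1.0000 Bond=-60.7273
(3,0): Delta=1.0000 Bond=-66.8000
(3,1): Delta=1.0000 Bond=-66.8000
(3,2): Delta=1.0000 Bond=-66.8000
(3,3): Delta=1.0000 Bond=-66.8000
V0=148.8122

No-arbitrage ⇒ martingale measure with p* = (R−d)/(u−d) = 0.8889.
Terminal payoffs: V(4,0)=-44.0751, V(4,1)=-18.4644, V(4,2)=29.4525, V(4,3)=119.1033, V(4,4)=286.8372
(3,0): S=47.4273. Δ = (V_up−V_dn)/(S_up−S_dn) = (-18.4644−-44.0751)/(55.0156−29.4049) = 1.0000. V = [p*·-18.4644 + (1−p*)·-44.0751]/1.1 = -19.3727. B = V − Δ·S = -66.8000.
(3,1): S=88.7349. Δ = (V_up−V_dn)/(S_up−S_dn) = (29.4525−-18.4644)/(102.9325−55.0156) = 1.0000. V = [p*·29.4525 + (1−p*)·-18.4644]/1.1 = 21.9349. B = V − Δ·S = -66.8000.
(3,2): S=166.0201. Δ = (V_up−V_dn)/(S_up−S_dn) = (119.1033−29.4525)/(192.5833−102.9325) = 1.0000. V = [p*·119.1033 + (1−p*)·29.4525]/1.1 = 99.2201. B = V − Δ·S = -66.8000.
(3,3): S=310.6183. Δ = (V_up−V_dn)/(S_up−S_dn) = (286.8372−119.1033)/(360.3172−192.5833) = 1.0000. V = [p*·286.8372 + (1−p*)·119.1033]/1.1 = 243.8183. B = V − Δ·S = -66.8000.
(2,0): S=76.4956. Δ = (V_up−V_dn)/(S_up−S_dn) = (21.9349−-19.3727)/(88.7349−47.4273) = 1.0000. V = [p*·21.9349 + (1−p*)·-19.3727]/1.1 = 15.7683. B = V − Δ·S = -60.7273.
(2,1): S=143.1208. Δ = (V_up−V_dn)/(S_up−S_dn) = (99.2201−21.9349)/(166.0201−88.7349) = 1.0000. V = [p*·99.2201 + (1−p*)·21.9349]/1.1 = 82.3935. B = V − Δ·S = -60.7273.
(2,2): S=267.7744. Δ = (V_up−V_dn)/(S_up−S_dn) = (243.8183−99.2201)/(310.6183−166.0201) = 1.0000. V = [p*·243.8183 + (1−p*)·99.2201]/1.1 = 207.0471. B = V − Δ·S = -60.7273.
(1,0): S=123.3800. Δ = (V_up−V_dn)/(S_up−S_dn) = (82.3935−15.7683)/(143.1208−76.4956) = 1.0000. V = [p*·82.3935 + (1−p*)·15.7683]/1.1 = 68.1734. B = V − Δ·S = -55.2066.
(1,1): S=230.8400. Δ = (V_up−V_dn)/(S_up−S_dn) = (207.0471−82.3935)/(267.7744−143.1208) = 1.0000. V = [p*·207.0471 + (1−p*)·82.3935]/1.1 = 175.6334. B = V − Δ·S = -55.2066.
(0,0): S=199.0000. Δ = (V_up−V_dn)/(S_up−S_dn) = (175.6334−68.1734)/(230.8400−123.3800) = 1.0000. V = [p*·175.6334 + (1−p*)·68.1734]/1.1 = 148.8122. B = V − Δ·S = -50.1878.
Root portfolio cost Δ·199+B reproduces V0=148.8122.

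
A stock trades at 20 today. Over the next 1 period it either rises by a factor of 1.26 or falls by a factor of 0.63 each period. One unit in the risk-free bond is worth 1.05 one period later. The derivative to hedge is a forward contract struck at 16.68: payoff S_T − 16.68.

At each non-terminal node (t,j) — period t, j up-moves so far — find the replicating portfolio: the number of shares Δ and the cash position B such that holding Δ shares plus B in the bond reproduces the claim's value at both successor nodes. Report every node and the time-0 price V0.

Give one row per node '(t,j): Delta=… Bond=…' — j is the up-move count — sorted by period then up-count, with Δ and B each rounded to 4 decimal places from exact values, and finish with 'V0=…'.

Risk-neutral probability p* = (R−d)/(u−d) = (1.05−0.63)/(1.26−0.63) = 0.6667.
Terminal payoffs: V(1,0)=-4.0800, V(1,1)=8.5200
  t=0,j=0: stock 20.0000 → up 25.2000 (V=8.5200), down 12.6000 (V=-4.0800). Price 4.1143; hedge Δ=1.0000, bond B=-15.8857.
Self-financing check: at every node Δ·S+B equals the discounted successor values.

(0,0): Delta=1.0000 Bond=-15.8857
V0=4.1143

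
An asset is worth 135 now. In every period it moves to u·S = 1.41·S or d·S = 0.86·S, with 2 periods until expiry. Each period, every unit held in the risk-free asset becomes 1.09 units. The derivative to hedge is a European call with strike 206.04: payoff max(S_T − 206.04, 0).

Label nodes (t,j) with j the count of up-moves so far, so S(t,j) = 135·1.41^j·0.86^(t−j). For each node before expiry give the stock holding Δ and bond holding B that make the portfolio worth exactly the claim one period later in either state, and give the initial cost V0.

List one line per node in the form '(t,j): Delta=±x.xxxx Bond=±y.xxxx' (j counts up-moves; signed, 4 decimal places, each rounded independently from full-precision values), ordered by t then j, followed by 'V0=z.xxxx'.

(0,0): Delta=0.3222 Bond=-34.3170
(1,0): Delta=0.0000 Bond=0.0000
(1,1): Delta=0.5956 Bond=-89.4479
V0=9.1778

Risk-neutral probability p* = (R−d)/(u−d) = (1.09−0.86)/(1.41−0.86) = 0.4182.
Terminal values V(2,·): V(2,0)=0.0000, V(2,1)=0.0000, V(2,2)=62.3535
  t=1,j=0: stock 116.1000 → up 163.7010 (V=0.0000), down 99.8460 (V=0.0000). Price 0.0000; hedge Δ=0.0000, bond B=0.0000.
  t=1,j=1: stock 190.3500 → up 268.3935 (V=62.3535), down 163.7010 (V=0.0000). Price 23.9221; hedge Δ=0.5956, bond B=-89.4479.
  t=0,j=0: stock 135.0000 → up 190.3500 (V=23.9221), down 116.1000 (V=0.0000). Price 9.1778; hedge Δ=0.3222, bond B=-34.3170.
Self-financing check: at every node Δ·S+B equals the discounted successor values.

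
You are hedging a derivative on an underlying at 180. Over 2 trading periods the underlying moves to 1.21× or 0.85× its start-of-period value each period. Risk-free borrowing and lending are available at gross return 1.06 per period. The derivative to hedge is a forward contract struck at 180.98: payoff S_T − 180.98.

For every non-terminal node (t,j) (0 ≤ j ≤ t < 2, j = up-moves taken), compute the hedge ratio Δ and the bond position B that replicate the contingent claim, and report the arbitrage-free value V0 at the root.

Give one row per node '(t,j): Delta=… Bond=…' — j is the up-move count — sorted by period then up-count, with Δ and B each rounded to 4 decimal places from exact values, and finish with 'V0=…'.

Under the risk-neutral measure, an up-move has probability p* = (R−d)/(u−d) = 0.5833 and values discount at R = 1.06.
Payoff layer (t=2): V(2,0)=-50.9300, V(2,1)=4.1500, V(2,2)=82.5580
(1,0): S=153.0000. Δ = (V_up−V_dn)/(S_up−S_dn) = (4.1500−-50.9300)/(185.1300−130.0500) = 1.0000. V = [p*·4.1500 + (1−p*)·-50.9300]/1.06 = -17.7358. B = V − Δ·S = -170.7358.
(1,1): S=217.8000. Δ = (V_up−V_dn)/(S_up−S_dn) = (82.5580−4.1500)/(263.5380−185.1300) = 1.0000. V = [p*·82.5580 + (1−p*)·4.1500]/1.06 = 47.0642. B = V − Δ·S = -170.7358.
(0,0): S=180.0000. Δ = (V_up−V_dn)/(S_up−S_dn) = (47.0642−-17.7358)/(217.8000−153.0000) = 1.0000. V = [p*·47.0642 + (1−p*)·-17.7358]/1.06 = 18.9284. B = V − Δ·S = -161.0716.
Check: Δ(0,0)·S0 + B(0,0) = 18.9284 = V0.

(0,0): Delta=1.0000 Bond=-161.0716
(1,0): Delta=1.0000 Bond=-170.7358
(1,1): Delta=1.0000 Bond=-170.7358
V0=18.9284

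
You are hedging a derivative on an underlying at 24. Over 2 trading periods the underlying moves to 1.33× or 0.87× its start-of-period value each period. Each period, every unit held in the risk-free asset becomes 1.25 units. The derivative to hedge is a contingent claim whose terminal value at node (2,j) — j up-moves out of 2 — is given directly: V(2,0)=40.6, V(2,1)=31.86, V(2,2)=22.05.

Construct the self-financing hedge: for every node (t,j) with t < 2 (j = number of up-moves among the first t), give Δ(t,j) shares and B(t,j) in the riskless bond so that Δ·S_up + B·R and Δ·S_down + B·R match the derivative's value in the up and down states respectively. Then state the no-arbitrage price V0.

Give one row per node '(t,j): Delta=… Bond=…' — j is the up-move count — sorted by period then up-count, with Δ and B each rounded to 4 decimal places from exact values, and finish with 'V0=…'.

(0,0): Delta=-0.6974 Bond=33.0123
(1,0): Delta=-0.9100 Bond=45.7040
(1,1): Delta=-0.6681 Bond=40.3310
V0=16.2751

No-arbitrage ⇒ martingale measure with p* = (R−d)/(u−d) = 0.8261.
Terminal payoffs: V(2,0)=40.6000, V(2,1)=31.8600, V(2,2)=22.0500
(1,0): S=20.8800. Δ = (V_up−V_dn)/(S_up−S_dn) = (31.8600−40.6000)/(27.7704−18.1656) = -0.9100. V = [p*·31.8600 + (1−p*)·40.6000]/1.25 = 26.7040. B = V − Δ·S = 45.7040.
(1,1): S=31.9200. Δ = (V_up−V_dn)/(S_up−S_dn) = (22.0500−31.8600)/(42.4536−27.7704) = -0.6681. V = [p*·22.0500 + (1−p*)·31.8600]/1.25 = 19.0049. B = V − Δ·S = 40.3310.
(0,0): S=24.0000. Δ = (V_up−V_dn)/(S_up−S_dn) = (19.0049−26.7040)/(31.9200−20.8800) = -0.6974. V = [p*·19.0049 + (1−p*)·26.7040]/1.25 = 16.2751. B = V − Δ·S = 33.0123.
The time-0 hedge costs 16.2751, which is the no-arbitrage price.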